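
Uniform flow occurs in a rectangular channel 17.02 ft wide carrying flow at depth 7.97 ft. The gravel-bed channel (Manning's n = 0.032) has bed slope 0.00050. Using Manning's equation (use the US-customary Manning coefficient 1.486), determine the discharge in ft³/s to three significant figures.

A = b·y = 17.02 × 7.97 = 135.6 ft²
P = b + 2y = 17.02 + 2×7.97 = 32.96 ft
R = A/P = 135.6/32.96 = 4.116 ft
Q = (1.486/n)·A·R^(2/3)·S^(1/2) = (1.486/0.032) × 135.6 × 4.116^(2/3) × 0.00050^(1/2) = 361.7 ft³/s

362 ft³/s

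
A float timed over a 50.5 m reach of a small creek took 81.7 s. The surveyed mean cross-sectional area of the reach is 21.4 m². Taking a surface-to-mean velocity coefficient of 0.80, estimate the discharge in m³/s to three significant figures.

v_surface = L / t̄ = 50.5 / 81.7 = 0.6181 m/s
v_mean = 0.80 × 0.6181 = 0.4945 m/s
Q = A × v_mean = 21.4 × 0.4945 = 10.58 m³/s

10.6 m³/s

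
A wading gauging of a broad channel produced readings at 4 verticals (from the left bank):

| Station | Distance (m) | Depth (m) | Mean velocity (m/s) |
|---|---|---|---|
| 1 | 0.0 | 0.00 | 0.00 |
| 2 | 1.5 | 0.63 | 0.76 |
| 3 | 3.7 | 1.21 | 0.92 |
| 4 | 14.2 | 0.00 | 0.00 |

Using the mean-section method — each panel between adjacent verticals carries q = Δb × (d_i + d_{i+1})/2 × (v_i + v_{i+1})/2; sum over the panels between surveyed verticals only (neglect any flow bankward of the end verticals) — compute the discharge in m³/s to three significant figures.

4.80 m³/s

Panel 1-2: Δb = 1.5 m, d̄ = (0.00+0.63)/2 = 0.315, v̄ = (0.00+0.76)/2 = 0.38 → q = 1.5×0.315×0.38 = 0.1796 m³/s
Panel 2-3: Δb = 2.2 m, d̄ = (0.63+1.21)/2 = 0.92, v̄ = (0.76+0.92)/2 = 0.84 → q = 2.2×0.92×0.84 = 1.700 m³/s
Panel 3-4: Δb = 10.5 m, d̄ = (1.21+0.00)/2 = 0.605, v̄ = (0.92+0.00)/2 = 0.46 → q = 10.5×0.605×0.46 = 2.922 m³/s
Q = Σ q = 4.802 m³/s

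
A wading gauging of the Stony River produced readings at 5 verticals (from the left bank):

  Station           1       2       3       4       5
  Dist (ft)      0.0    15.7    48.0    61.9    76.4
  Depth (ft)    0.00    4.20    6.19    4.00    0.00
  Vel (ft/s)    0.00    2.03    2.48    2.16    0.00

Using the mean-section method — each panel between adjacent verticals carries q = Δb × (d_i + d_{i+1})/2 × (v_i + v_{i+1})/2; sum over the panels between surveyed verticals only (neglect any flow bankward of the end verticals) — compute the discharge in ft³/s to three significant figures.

Panel 1-2: Δb = 15.7 ft, d̄ = (0.00+4.20)/2 = 2.1, v̄ = (0.00+2.03)/2 = 1.015 → q = 15.7×2.1×1.015 = 33.46 ft³/s
Panel 2-3: Δb = 32.3 ft, d̄ = (4.20+6.19)/2 = 5.195, v̄ = (2.03+2.48)/2 = 2.255 → q = 32.3×5.195×2.255 = 378.4 ft³/s
Panel 3-4: Δb = 13.9 ft, d̄ = (6.19+4.00)/2 = 5.095, v̄ = (2.48+2.16)/2 = 2.32 → q = 13.9×5.095×2.32 = 164.3 ft³/s
Panel 4-5: Δb = 14.5 ft, d̄ = (4.00+0.00)/2 = 2, v̄ = (2.16+0.00)/2 = 1.08 → q = 14.5×2×1.08 = 31.32 ft³/s
Q = Σ q = 607.5 ft³/s

607 ft³/s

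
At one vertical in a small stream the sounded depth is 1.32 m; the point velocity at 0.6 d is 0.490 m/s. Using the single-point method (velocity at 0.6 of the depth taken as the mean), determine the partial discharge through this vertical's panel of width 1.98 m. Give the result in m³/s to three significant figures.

v̄ = v₀.₆ = 0.490 m/s
q = v̄ × d × w = 0.4900 × 1.32 × 1.98 = 1.281 m³/s

1.28 m³/s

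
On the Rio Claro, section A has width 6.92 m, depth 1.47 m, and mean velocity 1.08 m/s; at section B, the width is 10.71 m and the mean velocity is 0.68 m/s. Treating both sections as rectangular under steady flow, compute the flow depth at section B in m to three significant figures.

1.51 m

Q = A₁V₁ = (6.92×1.47) × 1.08 = 10.99 m³/s
d₂ = Q/(b₂ V₂) = 10.99/(10.71×0.68) = 1.509 m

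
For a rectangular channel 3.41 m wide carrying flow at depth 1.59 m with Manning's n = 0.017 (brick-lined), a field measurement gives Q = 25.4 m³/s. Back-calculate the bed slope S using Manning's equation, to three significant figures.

A = b·y = 3.41 × 1.59 = 5.422 m²
P = b + 2y = 3.41 + 2×1.59 = 6.590 m
R = A/P = 5.422/6.590 = 0.8227 m
S = (Q·n / (1·A·R^(2/3)))² = (25.4×0.017 / (1×5.422×0.8780))² = 0.008227

0.00823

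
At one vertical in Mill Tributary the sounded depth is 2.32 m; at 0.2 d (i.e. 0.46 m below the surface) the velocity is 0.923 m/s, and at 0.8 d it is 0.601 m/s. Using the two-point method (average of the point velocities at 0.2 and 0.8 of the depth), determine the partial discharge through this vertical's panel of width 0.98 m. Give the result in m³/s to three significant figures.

v̄ = (0.923 + 0.601) / 2 = 0.7620 m/s
q = v̄ × d × w = 0.7620 × 2.32 × 0.98 = 1.732 m³/s

1.73 m³/s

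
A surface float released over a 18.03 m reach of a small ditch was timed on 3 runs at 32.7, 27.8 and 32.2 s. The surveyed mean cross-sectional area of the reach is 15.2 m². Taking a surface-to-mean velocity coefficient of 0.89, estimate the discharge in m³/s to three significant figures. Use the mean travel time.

7.89 m³/s

t̄ = (32.7 + 27.8 + 32.2) / 3 = 30.9 s
v_surface = L / t̄ = 18.03 / 30.9 = 0.5835 m/s
v_mean = 0.89 × 0.5835 = 0.5193 m/s
Q = A × v_mean = 15.2 × 0.5193 = 7.894 m³/s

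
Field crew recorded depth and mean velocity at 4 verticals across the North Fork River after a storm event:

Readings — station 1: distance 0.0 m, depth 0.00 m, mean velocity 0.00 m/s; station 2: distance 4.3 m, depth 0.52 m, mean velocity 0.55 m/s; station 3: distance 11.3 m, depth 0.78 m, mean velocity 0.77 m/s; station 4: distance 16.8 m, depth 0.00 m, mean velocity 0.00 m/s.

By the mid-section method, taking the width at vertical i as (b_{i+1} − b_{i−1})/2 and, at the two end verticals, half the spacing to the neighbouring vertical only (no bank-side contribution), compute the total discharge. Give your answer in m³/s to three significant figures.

5.37 m³/s

w_2 = (11.3 − 0.0)/2 = 5.65 m; q_2 = 0.55 × 0.52 × 5.65 = 1.616 m³/s
w_3 = (16.8 − 4.3)/2 = 6.25 m; q_3 = 0.77 × 0.78 × 6.25 = 3.754 m³/s
Stations 1, 4 contribute zero (depth or velocity is 0).
Q = Σ qᵢ = 5.370 m³/s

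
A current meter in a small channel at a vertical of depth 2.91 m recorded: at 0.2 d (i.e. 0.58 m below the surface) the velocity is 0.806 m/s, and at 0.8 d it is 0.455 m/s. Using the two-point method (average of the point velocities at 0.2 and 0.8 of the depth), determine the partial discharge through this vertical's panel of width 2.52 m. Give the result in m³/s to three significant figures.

4.62 m³/s

v̄ = (0.806 + 0.455) / 2 = 0.6305 m/s
q = v̄ × d × w = 0.6305 × 2.91 × 2.52 = 4.624 m³/s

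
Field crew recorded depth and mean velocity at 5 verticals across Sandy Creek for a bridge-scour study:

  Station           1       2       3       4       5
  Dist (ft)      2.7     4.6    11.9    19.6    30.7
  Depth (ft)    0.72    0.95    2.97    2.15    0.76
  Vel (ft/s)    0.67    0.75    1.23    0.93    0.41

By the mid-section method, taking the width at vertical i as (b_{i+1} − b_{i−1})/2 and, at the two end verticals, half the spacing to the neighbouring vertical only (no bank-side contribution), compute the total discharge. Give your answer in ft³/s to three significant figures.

51.7 ft³/s

w_1 = (4.6 − 2.7)/2 = 0.95 ft; q_1 = 0.67 × 0.72 × 0.95 = 0.4583 ft³/s
w_2 = (11.9 − 2.7)/2 = 4.6 ft; q_2 = 0.75 × 0.95 × 4.6 = 3.278 ft³/s
w_3 = (19.6 − 4.6)/2 = 7.5 ft; q_3 = 1.23 × 2.97 × 7.5 = 27.40 ft³/s
w_4 = (30.7 − 11.9)/2 = 9.4 ft; q_4 = 0.93 × 2.15 × 9.4 = 18.80 ft³/s
w_5 = (30.7 − 19.6)/2 = 5.55 ft; q_5 = 0.41 × 0.76 × 5.55 = 1.729 ft³/s
Q = Σ qᵢ = 51.66 ft³/s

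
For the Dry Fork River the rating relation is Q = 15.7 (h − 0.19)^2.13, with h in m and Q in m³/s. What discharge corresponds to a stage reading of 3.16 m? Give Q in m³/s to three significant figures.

Q = 15.7 × (3.16 − 0.19)^2.13 = 15.7 × 2.97^2.13 = 159.5 m³/s

160 m³/s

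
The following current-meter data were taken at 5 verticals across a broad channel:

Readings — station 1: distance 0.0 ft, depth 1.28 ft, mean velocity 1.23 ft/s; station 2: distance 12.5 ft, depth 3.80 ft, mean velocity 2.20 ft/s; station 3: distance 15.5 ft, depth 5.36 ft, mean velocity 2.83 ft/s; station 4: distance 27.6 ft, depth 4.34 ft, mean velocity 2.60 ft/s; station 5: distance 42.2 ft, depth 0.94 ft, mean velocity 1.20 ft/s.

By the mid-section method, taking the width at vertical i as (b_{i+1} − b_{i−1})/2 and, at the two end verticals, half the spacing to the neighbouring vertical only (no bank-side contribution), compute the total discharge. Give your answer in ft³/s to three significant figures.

w_1 = (12.5 − 0.0)/2 = 6.25 ft; q_1 = 1.23 × 1.28 × 6.25 = 9.840 ft³/s
w_2 = (15.5 − 0.0)/2 = 7.75 ft; q_2 = 2.20 × 3.80 × 7.75 = 64.79 ft³/s
w_3 = (27.6 − 12.5)/2 = 7.55 ft; q_3 = 2.83 × 5.36 × 7.55 = 114.5 ft³/s
w_4 = (42.2 − 15.5)/2 = 13.35 ft; q_4 = 2.60 × 4.34 × 13.35 = 150.6 ft³/s
w_5 = (42.2 − 27.6)/2 = 7.3 ft; q_5 = 1.20 × 0.94 × 7.3 = 8.234 ft³/s
Q = Σ qᵢ = 348.0 ft³/s

348 ft³/s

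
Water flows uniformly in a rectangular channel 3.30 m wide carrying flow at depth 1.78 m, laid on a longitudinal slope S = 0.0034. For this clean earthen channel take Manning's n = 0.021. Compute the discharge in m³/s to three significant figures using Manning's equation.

14.7 m³/s

A = b·y = 3.30 × 1.78 = 5.874 m²
P = b + 2y = 3.30 + 2×1.78 = 6.860 m
R = A/P = 5.874/6.860 = 0.8563 m
Q = (1/n)·A·R^(2/3)·S^(1/2) = (1/0.021) × 5.874 × 0.8563^(2/3) × 0.0034^(1/2) = 14.71 m³/s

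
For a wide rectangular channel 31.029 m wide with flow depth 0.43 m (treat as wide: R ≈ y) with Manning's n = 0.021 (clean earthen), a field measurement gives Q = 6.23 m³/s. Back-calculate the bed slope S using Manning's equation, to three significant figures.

A = b·y = 31.029 × 0.43 = 13.34 m²
Wide channel: R ≈ y = 0.43 m
S = (Q·n / (1·A·R^(2/3)))² = (6.23×0.021 / (1×13.34×0.5697))² = 0.0002962

0.000296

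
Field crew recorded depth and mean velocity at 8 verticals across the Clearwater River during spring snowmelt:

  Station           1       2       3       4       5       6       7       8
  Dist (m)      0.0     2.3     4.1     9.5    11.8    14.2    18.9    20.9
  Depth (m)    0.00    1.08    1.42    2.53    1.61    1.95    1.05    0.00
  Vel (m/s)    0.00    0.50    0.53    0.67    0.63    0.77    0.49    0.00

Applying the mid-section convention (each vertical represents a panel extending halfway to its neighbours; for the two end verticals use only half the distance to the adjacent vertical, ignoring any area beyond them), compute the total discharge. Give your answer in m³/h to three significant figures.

w_2 = (4.1 − 0.0)/2 = 2.05 m; q_2 = 0.50 × 1.08 × 2.05 = 1.107 m³/s
w_3 = (9.5 − 2.3)/2 = 3.6 m; q_3 = 0.53 × 1.42 × 3.6 = 2.709 m³/s
w_4 = (11.8 − 4.1)/2 = 3.85 m; q_4 = 0.67 × 2.53 × 3.85 = 6.526 m³/s
w_5 = (14.2 − 9.5)/2 = 2.35 m; q_5 = 0.63 × 1.61 × 2.35 = 2.384 m³/s
w_6 = (18.9 − 11.8)/2 = 3.55 m; q_6 = 0.77 × 1.95 × 3.55 = 5.330 m³/s
w_7 = (20.9 − 14.2)/2 = 3.35 m; q_7 = 0.49 × 1.05 × 3.35 = 1.724 m³/s
Stations 1, 8 contribute zero (depth or velocity is 0).
Q = Σ qᵢ = 19.78 m³/s
= 19.78 × 3600 = 71210 m³/h

71200 m³/h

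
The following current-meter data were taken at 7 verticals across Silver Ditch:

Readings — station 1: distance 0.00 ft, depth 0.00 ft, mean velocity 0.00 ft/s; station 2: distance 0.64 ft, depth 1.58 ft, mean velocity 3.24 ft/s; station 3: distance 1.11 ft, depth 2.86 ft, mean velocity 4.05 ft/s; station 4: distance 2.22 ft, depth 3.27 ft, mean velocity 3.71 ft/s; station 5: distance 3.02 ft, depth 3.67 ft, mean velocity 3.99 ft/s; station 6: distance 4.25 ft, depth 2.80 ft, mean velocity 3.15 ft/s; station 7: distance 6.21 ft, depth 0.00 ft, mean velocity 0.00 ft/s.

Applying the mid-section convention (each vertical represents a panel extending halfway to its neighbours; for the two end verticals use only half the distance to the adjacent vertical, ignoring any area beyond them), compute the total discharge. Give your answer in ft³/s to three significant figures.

52.5 ft³/s

w_2 = (1.11 − 0.00)/2 = 0.555 ft; q_2 = 3.24 × 1.58 × 0.555 = 2.841 ft³/s
w_3 = (2.22 − 0.64)/2 = 0.79 ft; q_3 = 4.05 × 2.86 × 0.79 = 9.151 ft³/s
w_4 = (3.02 − 1.11)/2 = 0.955 ft; q_4 = 3.71 × 3.27 × 0.955 = 11.59 ft³/s
w_5 = (4.25 − 2.22)/2 = 1.015 ft; q_5 = 3.99 × 3.67 × 1.015 = 14.86 ft³/s
w_6 = (6.21 − 3.02)/2 = 1.595 ft; q_6 = 3.15 × 2.80 × 1.595 = 14.07 ft³/s
Stations 1, 7 contribute zero (depth or velocity is 0).
Q = Σ qᵢ = 52.51 ft³/s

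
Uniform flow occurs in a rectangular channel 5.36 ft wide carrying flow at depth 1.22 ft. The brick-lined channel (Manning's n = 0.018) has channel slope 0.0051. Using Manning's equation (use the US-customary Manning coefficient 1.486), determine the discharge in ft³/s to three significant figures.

A = b·y = 5.36 × 1.22 = 6.539 ft²
P = b + 2y = 5.36 + 2×1.22 = 7.800 ft
R = A/P = 6.539/7.800 = 0.8384 ft
Q = (1.486/n)·A·R^(2/3)·S^(1/2) = (1.486/0.018) × 6.539 × 0.8384^(2/3) × 0.0051^(1/2) = 34.28 ft³/s

34.3 ft³/s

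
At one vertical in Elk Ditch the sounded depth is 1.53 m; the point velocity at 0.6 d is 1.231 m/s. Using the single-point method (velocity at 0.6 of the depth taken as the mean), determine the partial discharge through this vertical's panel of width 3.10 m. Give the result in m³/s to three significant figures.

v̄ = v₀.₆ = 1.231 m/s
q = v̄ × d × w = 1.231 × 1.53 × 3.10 = 5.839 m³/s

5.84 m³/s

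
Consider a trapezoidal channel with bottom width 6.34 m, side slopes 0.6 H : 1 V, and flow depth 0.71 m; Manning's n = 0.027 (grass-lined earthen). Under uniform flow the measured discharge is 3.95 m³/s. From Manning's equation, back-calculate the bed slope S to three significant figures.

0.000972

A = (b + z·y)·y = (6.34 + 0.6×0.71)×0.71 = 4.804 m²
P = b + 2y√(1+z²) = 6.34 + 2×0.71×√(1+0.6²) = 7.996 m
R = A/P = 4.804/7.996 = 0.6008 m
S = (Q·n / (1·A·R^(2/3)))² = (3.95×0.027 / (1×4.804×0.7120))² = 0.0009723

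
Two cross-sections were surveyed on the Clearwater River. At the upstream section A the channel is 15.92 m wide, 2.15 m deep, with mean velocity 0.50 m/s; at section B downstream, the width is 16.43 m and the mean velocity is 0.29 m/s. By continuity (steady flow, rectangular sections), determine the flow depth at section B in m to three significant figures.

Q = A₁V₁ = (15.92×2.15) × 0.50 = 17.11 m³/s
d₂ = Q/(b₂ V₂) = 17.11/(16.43×0.29) = 3.592 m

3.59 m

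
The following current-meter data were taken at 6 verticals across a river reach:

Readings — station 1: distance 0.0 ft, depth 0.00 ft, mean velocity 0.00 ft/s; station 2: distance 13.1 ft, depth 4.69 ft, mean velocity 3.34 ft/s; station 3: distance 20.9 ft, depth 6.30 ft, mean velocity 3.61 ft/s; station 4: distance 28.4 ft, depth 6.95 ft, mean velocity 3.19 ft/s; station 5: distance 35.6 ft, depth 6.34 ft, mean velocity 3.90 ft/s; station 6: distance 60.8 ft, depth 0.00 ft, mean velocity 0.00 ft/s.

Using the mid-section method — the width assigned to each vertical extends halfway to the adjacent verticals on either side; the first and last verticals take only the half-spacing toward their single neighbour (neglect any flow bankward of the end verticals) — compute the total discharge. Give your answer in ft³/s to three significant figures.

901 ft³/s

w_2 = (20.9 − 0.0)/2 = 10.45 ft; q_2 = 3.34 × 4.69 × 10.45 = 163.7 ft³/s
w_3 = (28.4 − 13.1)/2 = 7.65 ft; q_3 = 3.61 × 6.30 × 7.65 = 174.0 ft³/s
w_4 = (35.6 − 20.9)/2 = 7.35 ft; q_4 = 3.19 × 6.95 × 7.35 = 163.0 ft³/s
w_5 = (60.8 − 28.4)/2 = 16.2 ft; q_5 = 3.90 × 6.34 × 16.2 = 400.6 ft³/s
Stations 1, 6 contribute zero (depth or velocity is 0).
Q = Σ qᵢ = 901.2 ft³/s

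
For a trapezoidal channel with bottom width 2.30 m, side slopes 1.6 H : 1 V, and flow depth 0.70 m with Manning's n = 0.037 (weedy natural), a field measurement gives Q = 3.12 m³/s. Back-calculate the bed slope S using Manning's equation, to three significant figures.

0.00611

A = (b + z·y)·y = (2.30 + 1.6×0.70)×0.70 = 2.394 m²
P = b + 2y√(1+z²) = 2.30 + 2×0.70×√(1+1.6²) = 4.942 m
R = A/P = 2.394/4.942 = 0.4845 m
S = (Q·n / (1·A·R^(2/3)))² = (3.12×0.037 / (1×2.394×0.6168))² = 0.006111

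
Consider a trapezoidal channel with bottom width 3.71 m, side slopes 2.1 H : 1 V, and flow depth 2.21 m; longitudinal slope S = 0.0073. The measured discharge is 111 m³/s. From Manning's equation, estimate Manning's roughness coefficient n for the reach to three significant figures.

0.0171

A = (b + z·y)·y = (3.71 + 2.1×2.21)×2.21 = 18.46 m²
P = b + 2y√(1+z²) = 3.71 + 2×2.21×√(1+2.1²) = 13.99 m
R = A/P = 18.46/13.99 = 1.319 m
n = (1/Q)·A·R^(2/3)·S^(1/2) = (1/111) × 18.46 × 1.203 × 0.08544 = 0.01709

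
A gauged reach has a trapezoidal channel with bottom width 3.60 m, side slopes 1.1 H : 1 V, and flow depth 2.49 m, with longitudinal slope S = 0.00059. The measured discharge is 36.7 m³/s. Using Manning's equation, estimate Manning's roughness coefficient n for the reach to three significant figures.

0.0133

A = (b + z·y)·y = (3.60 + 1.1×2.49)×2.49 = 15.78 m²
P = b + 2y√(1+z²) = 3.60 + 2×2.49×√(1+1.1²) = 11.00 m
R = A/P = 15.78/11.00 = 1.434 m
n = (1/Q)·A·R^(2/3)·S^(1/2) = (1/36.7) × 15.78 × 1.272 × 0.02429 = 0.01329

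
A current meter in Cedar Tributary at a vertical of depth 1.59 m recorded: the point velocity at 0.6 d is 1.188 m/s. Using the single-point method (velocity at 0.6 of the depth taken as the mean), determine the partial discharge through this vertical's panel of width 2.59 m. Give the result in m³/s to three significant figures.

4.89 m³/s

v̄ = v₀.₆ = 1.188 m/s
q = v̄ × d × w = 1.188 × 1.59 × 2.59 = 4.892 m³/s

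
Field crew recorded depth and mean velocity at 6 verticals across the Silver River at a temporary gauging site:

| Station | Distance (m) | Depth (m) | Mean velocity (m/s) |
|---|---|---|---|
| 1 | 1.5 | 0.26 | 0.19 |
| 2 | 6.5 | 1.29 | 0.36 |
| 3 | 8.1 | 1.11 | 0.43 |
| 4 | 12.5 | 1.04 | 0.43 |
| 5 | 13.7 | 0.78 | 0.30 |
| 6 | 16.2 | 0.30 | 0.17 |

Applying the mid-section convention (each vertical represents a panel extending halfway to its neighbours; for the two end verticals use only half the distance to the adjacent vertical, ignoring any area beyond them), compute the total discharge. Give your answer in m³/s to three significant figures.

4.84 m³/s

w_1 = (6.5 − 1.5)/2 = 2.5 m; q_1 = 0.19 × 0.26 × 2.5 = 0.1235 m³/s
w_2 = (8.1 − 1.5)/2 = 3.3 m; q_2 = 0.36 × 1.29 × 3.3 = 1.533 m³/s
w_3 = (12.5 − 6.5)/2 = 3 m; q_3 = 0.43 × 1.11 × 3 = 1.432 m³/s
w_4 = (13.7 − 8.1)/2 = 2.8 m; q_4 = 0.43 × 1.04 × 2.8 = 1.252 m³/s
w_5 = (16.2 − 12.5)/2 = 1.85 m; q_5 = 0.30 × 0.78 × 1.85 = 0.4329 m³/s
w_6 = (16.2 − 13.7)/2 = 1.25 m; q_6 = 0.17 × 0.30 × 1.25 = 0.06375 m³/s
Q = Σ qᵢ = 4.837 m³/s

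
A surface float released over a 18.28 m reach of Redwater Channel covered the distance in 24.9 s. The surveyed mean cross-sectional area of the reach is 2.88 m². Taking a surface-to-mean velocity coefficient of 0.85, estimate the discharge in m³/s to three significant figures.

v_surface = L / t̄ = 18.28 / 24.9 = 0.7341 m/s
v_mean = 0.85 × 0.7341 = 0.6240 m/s
Q = A × v_mean = 2.88 × 0.6240 = 1.797 m³/s

1.80 m³/s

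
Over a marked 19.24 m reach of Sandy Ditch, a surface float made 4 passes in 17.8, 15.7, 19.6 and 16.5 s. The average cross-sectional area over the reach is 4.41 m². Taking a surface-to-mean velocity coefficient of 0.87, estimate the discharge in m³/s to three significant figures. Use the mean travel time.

4.24 m³/s

t̄ = (17.8 + 15.7 + 19.6 + 16.5) / 4 = 17.4 s
v_surface = L / t̄ = 19.24 / 17.4 = 1.106 m/s
v_mean = 0.87 × 1.106 = 0.9620 m/s
Q = A × v_mean = 4.41 × 0.9620 = 4.242 m³/s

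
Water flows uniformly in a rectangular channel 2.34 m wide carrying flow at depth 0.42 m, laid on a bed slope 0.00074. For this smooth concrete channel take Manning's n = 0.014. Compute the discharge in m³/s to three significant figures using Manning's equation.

A = b·y = 2.34 × 0.42 = 0.9828 m²
P = b + 2y = 2.34 + 2×0.42 = 3.180 m
R = A/P = 0.9828/3.180 = 0.3091 m
Q = (1/n)·A·R^(2/3)·S^(1/2) = (1/0.014) × 0.9828 × 0.3091^(2/3) × 0.00074^(1/2) = 0.8729 m³/s

0.873 m³/s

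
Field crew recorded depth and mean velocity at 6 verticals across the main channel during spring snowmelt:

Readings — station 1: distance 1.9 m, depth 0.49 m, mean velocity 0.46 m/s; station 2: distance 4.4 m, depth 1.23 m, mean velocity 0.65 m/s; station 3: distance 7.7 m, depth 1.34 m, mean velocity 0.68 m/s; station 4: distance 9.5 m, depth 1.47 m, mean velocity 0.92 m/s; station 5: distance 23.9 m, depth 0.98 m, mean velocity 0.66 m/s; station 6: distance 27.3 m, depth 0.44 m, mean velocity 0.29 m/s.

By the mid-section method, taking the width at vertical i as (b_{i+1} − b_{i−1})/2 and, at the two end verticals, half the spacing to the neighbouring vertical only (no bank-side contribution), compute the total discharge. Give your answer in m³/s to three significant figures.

21.9 m³/s

w_1 = (4.4 − 1.9)/2 = 1.25 m; q_1 = 0.46 × 0.49 × 1.25 = 0.2818 m³/s
w_2 = (7.7 − 1.9)/2 = 2.9 m; q_2 = 0.65 × 1.23 × 2.9 = 2.319 m³/s
w_3 = (9.5 − 4.4)/2 = 2.55 m; q_3 = 0.68 × 1.34 × 2.55 = 2.324 m³/s
w_4 = (23.9 − 7.7)/2 = 8.1 m; q_4 = 0.92 × 1.47 × 8.1 = 10.95 m³/s
w_5 = (27.3 − 9.5)/2 = 8.9 m; q_5 = 0.66 × 0.98 × 8.9 = 5.757 m³/s
w_6 = (27.3 − 23.9)/2 = 1.7 m; q_6 = 0.29 × 0.44 × 1.7 = 0.2169 m³/s
Q = Σ qᵢ = 21.85 m³/s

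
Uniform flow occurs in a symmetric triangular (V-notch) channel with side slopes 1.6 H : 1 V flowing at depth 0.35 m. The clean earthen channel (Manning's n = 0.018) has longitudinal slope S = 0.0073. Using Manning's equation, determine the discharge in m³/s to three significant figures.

0.261 m³/s

A = z·y² = 1.6×0.35² = 0.1960 m²
P = 2y√(1+z²) = 2×0.35×√(1+1.6²) = 1.321 m
R = A/P = 0.1960/1.321 = 0.1484 m
Q = (1/n)·A·R^(2/3)·S^(1/2) = (1/0.018) × 0.1960 × 0.1484^(2/3) × 0.0073^(1/2) = 0.2608 m³/s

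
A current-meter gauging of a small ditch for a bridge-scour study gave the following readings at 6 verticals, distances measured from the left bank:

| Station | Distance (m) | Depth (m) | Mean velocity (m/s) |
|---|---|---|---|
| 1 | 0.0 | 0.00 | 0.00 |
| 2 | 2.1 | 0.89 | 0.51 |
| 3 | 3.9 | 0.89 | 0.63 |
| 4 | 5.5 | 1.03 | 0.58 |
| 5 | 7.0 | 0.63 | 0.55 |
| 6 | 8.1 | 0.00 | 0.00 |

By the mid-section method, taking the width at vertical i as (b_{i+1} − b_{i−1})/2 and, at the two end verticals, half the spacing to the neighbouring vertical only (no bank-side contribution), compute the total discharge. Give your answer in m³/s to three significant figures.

3.21 m³/s

w_2 = (3.9 − 0.0)/2 = 1.95 m; q_2 = 0.51 × 0.89 × 1.95 = 0.8851 m³/s
w_3 = (5.5 − 2.1)/2 = 1.7 m; q_3 = 0.63 × 0.89 × 1.7 = 0.9532 m³/s
w_4 = (7.0 − 3.9)/2 = 1.55 m; q_4 = 0.58 × 1.03 × 1.55 = 0.9260 m³/s
w_5 = (8.1 − 5.5)/2 = 1.3 m; q_5 = 0.55 × 0.63 × 1.3 = 0.4505 m³/s
Stations 1, 6 contribute zero (depth or velocity is 0).
Q = Σ qᵢ = 3.215 m³/s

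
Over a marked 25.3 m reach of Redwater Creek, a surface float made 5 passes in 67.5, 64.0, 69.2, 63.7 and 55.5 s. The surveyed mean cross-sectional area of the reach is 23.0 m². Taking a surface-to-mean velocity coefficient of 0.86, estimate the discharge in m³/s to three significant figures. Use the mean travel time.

t̄ = (67.5 + 64.0 + 69.2 + 63.7 + 55.5) / 5 = 63.98 s
v_surface = L / t̄ = 25.3 / 63.98 = 0.3954 m/s
v_mean = 0.86 × 0.3954 = 0.3401 m/s
Q = A × v_mean = 23.0 × 0.3401 = 7.822 m³/s

7.82 m³/s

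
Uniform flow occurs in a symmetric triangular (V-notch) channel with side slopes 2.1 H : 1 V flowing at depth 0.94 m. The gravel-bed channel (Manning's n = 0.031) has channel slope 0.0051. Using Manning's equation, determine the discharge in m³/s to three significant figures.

A = z·y² = 2.1×0.94² = 1.856 m²
P = 2y√(1+z²) = 2×0.94×√(1+2.1²) = 4.373 m
R = A/P = 1.856/4.373 = 0.4243 m
Q = (1/n)·A·R^(2/3)·S^(1/2) = (1/0.031) × 1.856 × 0.4243^(2/3) × 0.0051^(1/2) = 2.414 m³/s

2.41 m³/s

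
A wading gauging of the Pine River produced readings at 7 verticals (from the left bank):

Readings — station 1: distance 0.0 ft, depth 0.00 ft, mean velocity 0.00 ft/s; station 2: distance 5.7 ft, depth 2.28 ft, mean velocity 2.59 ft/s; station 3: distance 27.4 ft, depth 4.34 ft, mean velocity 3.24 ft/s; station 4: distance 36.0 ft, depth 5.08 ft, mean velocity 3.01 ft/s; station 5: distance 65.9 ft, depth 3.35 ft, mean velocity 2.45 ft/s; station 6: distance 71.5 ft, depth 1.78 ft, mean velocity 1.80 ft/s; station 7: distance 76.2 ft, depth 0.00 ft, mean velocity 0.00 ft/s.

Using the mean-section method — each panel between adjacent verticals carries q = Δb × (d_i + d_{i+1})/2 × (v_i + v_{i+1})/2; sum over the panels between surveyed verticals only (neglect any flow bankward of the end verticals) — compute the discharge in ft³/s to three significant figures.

723 ft³/s

Panel 1-2: Δb = 5.7 ft, d̄ = (0.00+2.28)/2 = 1.14, v̄ = (0.00+2.59)/2 = 1.295 → q = 5.7×1.14×1.295 = 8.415 ft³/s
Panel 2-3: Δb = 21.7 ft, d̄ = (2.28+4.34)/2 = 3.31, v̄ = (2.59+3.24)/2 = 2.915 → q = 21.7×3.31×2.915 = 209.4 ft³/s
Panel 3-4: Δb = 8.6 ft, d̄ = (4.34+5.08)/2 = 4.71, v̄ = (3.24+3.01)/2 = 3.125 → q = 8.6×4.71×3.125 = 126.6 ft³/s
Panel 4-5: Δb = 29.9 ft, d̄ = (5.08+3.35)/2 = 4.215, v̄ = (3.01+2.45)/2 = 2.73 → q = 29.9×4.215×2.73 = 344.1 ft³/s
Panel 5-6: Δb = 5.6 ft, d̄ = (3.35+1.78)/2 = 2.565, v̄ = (2.45+1.80)/2 = 2.125 → q = 5.6×2.565×2.125 = 30.52 ft³/s
Panel 6-7: Δb = 4.7 ft, d̄ = (1.78+0.00)/2 = 0.89, v̄ = (1.80+0.00)/2 = 0.9 → q = 4.7×0.89×0.9 = 3.765 ft³/s
Q = Σ q = 722.7 ft³/s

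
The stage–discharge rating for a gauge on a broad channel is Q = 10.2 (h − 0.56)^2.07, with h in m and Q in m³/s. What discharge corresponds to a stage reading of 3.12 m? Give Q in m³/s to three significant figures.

71.4 m³/s

Q = 10.2 × (3.12 − 0.56)^2.07 = 10.2 × 2.56^2.07 = 71.39 m³/s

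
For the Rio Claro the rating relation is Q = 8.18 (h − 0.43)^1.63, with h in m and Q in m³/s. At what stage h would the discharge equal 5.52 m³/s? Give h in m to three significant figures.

1.22 m

h − h₀ = (Q/C)^(1/b) = (5.52/8.18)^(1/1.63) = 0.7856 m
h = 0.43 + 0.7856 = 1.216 m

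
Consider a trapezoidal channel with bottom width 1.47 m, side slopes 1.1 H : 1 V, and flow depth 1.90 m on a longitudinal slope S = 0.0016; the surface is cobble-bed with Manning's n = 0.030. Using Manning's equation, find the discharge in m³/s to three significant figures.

A = (b + z·y)·y = (1.47 + 1.1×1.90)×1.90 = 6.764 m²
P = b + 2y√(1+z²) = 1.47 + 2×1.90×√(1+1.1²) = 7.119 m
R = A/P = 6.764/7.119 = 0.9501 m
Q = (1/n)·A·R^(2/3)·S^(1/2) = (1/0.030) × 6.764 × 0.9501^(2/3) × 0.0016^(1/2) = 8.716 m³/s

8.72 m³/s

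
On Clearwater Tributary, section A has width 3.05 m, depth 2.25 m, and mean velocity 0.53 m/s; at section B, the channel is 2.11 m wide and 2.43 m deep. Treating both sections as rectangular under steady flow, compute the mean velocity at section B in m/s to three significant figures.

0.709 m/s

Q = A₁V₁ = (3.05×2.25) × 0.53 = 3.637 m³/s
A₂ = 2.11 × 2.43 = 5.127 m²
V₂ = Q/A₂ = 3.637/5.127 = 0.7094 m/s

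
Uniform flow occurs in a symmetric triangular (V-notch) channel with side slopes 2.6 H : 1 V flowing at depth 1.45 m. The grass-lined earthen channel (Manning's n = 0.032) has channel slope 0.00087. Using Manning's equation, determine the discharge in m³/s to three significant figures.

A = z·y² = 2.6×1.45² = 5.467 m²
P = 2y√(1+z²) = 2×1.45×√(1+2.6²) = 8.078 m
R = A/P = 5.467/8.078 = 0.6767 m
Q = (1/n)·A·R^(2/3)·S^(1/2) = (1/0.032) × 5.467 × 0.6767^(2/3) × 0.00087^(1/2) = 3.884 m³/s

3.88 m³/s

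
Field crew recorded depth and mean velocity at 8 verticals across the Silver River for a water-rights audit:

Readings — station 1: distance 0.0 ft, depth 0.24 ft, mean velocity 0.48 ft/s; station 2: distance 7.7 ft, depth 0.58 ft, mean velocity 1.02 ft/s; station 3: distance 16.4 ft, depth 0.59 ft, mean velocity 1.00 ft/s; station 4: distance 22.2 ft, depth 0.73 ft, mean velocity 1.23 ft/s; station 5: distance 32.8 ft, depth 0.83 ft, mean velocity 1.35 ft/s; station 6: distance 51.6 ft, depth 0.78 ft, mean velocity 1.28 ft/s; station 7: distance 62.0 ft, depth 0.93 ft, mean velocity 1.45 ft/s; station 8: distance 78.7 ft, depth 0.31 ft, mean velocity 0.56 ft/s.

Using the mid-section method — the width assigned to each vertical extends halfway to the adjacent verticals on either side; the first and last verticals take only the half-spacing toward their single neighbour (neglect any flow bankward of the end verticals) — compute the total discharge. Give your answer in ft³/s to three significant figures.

w_1 = (7.7 − 0.0)/2 = 3.85 ft; q_1 = 0.48 × 0.24 × 3.85 = 0.4435 ft³/s
w_2 = (16.4 − 0.0)/2 = 8.2 ft; q_2 = 1.02 × 0.58 × 8.2 = 4.851 ft³/s
w_3 = (22.2 − 7.7)/2 = 7.25 ft; q_3 = 1.00 × 0.59 × 7.25 = 4.278 ft³/s
w_4 = (32.8 − 16.4)/2 = 8.2 ft; q_4 = 1.23 × 0.73 × 8.2 = 7.363 ft³/s
w_5 = (51.6 − 22.2)/2 = 14.7 ft; q_5 = 1.35 × 0.83 × 14.7 = 16.47 ft³/s
w_6 = (62.0 − 32.8)/2 = 14.6 ft; q_6 = 1.28 × 0.78 × 14.6 = 14.58 ft³/s
w_7 = (78.7 − 51.6)/2 = 13.55 ft; q_7 = 1.45 × 0.93 × 13.55 = 18.27 ft³/s
w_8 = (78.7 − 62.0)/2 = 8.35 ft; q_8 = 0.56 × 0.31 × 8.35 = 1.450 ft³/s
Q = Σ qᵢ = 67.70 ft³/s

67.7 ft³/s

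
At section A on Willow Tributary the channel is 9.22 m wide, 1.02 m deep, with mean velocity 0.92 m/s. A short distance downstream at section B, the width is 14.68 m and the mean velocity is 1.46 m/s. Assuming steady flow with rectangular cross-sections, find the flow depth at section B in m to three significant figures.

Q = A₁V₁ = (9.22×1.02) × 0.92 = 8.652 m³/s
d₂ = Q/(b₂ V₂) = 8.652/(14.68×1.46) = 0.4037 m

0.404 m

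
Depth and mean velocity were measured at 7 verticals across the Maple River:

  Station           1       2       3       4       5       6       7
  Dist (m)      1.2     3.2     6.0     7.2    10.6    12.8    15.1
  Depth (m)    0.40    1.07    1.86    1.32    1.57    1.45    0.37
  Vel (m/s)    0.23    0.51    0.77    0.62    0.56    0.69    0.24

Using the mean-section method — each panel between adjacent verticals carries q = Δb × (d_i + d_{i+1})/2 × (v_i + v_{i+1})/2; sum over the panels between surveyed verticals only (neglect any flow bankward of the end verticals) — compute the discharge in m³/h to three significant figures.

37600 m³/h

Panel 1-2: Δb = 2 m, d̄ = (0.40+1.07)/2 = 0.735, v̄ = (0.23+0.51)/2 = 0.37 → q = 2×0.735×0.37 = 0.5439 m³/s
Panel 2-3: Δb = 2.8 m, d̄ = (1.07+1.86)/2 = 1.465, v̄ = (0.51+0.77)/2 = 0.64 → q = 2.8×1.465×0.64 = 2.625 m³/s
Panel 3-4: Δb = 1.2 m, d̄ = (1.86+1.32)/2 = 1.59, v̄ = (0.77+0.62)/2 = 0.695 → q = 1.2×1.59×0.695 = 1.326 m³/s
Panel 4-5: Δb = 3.4 m, d̄ = (1.32+1.57)/2 = 1.445, v̄ = (0.62+0.56)/2 = 0.59 → q = 3.4×1.445×0.59 = 2.899 m³/s
Panel 5-6: Δb = 2.2 m, d̄ = (1.57+1.45)/2 = 1.51, v̄ = (0.56+0.69)/2 = 0.625 → q = 2.2×1.51×0.625 = 2.076 m³/s
Panel 6-7: Δb = 2.3 m, d̄ = (1.45+0.37)/2 = 0.91, v̄ = (0.69+0.24)/2 = 0.465 → q = 2.3×0.91×0.465 = 0.9732 m³/s
Q = Σ q = 10.44 m³/s
= 10.44 × 3600 = 37600 m³/h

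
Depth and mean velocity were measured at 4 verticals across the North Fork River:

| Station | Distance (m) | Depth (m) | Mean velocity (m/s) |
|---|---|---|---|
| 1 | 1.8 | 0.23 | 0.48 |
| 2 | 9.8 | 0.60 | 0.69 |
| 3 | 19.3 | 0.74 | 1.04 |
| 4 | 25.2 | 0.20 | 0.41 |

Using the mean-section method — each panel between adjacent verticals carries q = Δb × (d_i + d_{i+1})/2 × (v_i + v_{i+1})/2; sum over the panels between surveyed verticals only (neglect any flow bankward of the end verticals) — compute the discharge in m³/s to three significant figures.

9.46 m³/s

Panel 1-2: Δb = 8 m, d̄ = (0.23+0.60)/2 = 0.415, v̄ = (0.48+0.69)/2 = 0.585 → q = 8×0.415×0.585 = 1.942 m³/s
Panel 2-3: Δb = 9.5 m, d̄ = (0.60+0.74)/2 = 0.67, v̄ = (0.69+1.04)/2 = 0.865 → q = 9.5×0.67×0.865 = 5.506 m³/s
Panel 3-4: Δb = 5.9 m, d̄ = (0.74+0.20)/2 = 0.47, v̄ = (1.04+0.41)/2 = 0.725 → q = 5.9×0.47×0.725 = 2.010 m³/s
Q = Σ q = 9.458 m³/s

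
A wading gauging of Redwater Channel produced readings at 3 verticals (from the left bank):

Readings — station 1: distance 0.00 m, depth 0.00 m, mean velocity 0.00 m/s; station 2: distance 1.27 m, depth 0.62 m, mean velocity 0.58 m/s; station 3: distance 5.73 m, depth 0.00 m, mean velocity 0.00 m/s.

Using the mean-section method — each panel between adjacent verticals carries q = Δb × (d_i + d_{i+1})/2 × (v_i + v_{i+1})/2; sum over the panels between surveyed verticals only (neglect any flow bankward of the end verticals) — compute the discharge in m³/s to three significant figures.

Panel 1-2: Δb = 1.27 m, d̄ = (0.00+0.62)/2 = 0.31, v̄ = (0.00+0.58)/2 = 0.29 → q = 1.27×0.31×0.29 = 0.1142 m³/s
Panel 2-3: Δb = 4.46 m, d̄ = (0.62+0.00)/2 = 0.31, v̄ = (0.58+0.00)/2 = 0.29 → q = 4.46×0.31×0.29 = 0.4010 m³/s
Q = Σ q = 0.5151 m³/s

0.515 m³/s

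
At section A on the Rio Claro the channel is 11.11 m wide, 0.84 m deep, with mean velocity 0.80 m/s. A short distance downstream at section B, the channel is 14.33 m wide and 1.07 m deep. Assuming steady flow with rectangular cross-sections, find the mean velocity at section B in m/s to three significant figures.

0.487 m/s

Q = A₁V₁ = (11.11×0.84) × 0.80 = 7.466 m³/s
A₂ = 14.33 × 1.07 = 15.33 m²
V₂ = Q/A₂ = 7.466/15.33 = 0.4869 m/s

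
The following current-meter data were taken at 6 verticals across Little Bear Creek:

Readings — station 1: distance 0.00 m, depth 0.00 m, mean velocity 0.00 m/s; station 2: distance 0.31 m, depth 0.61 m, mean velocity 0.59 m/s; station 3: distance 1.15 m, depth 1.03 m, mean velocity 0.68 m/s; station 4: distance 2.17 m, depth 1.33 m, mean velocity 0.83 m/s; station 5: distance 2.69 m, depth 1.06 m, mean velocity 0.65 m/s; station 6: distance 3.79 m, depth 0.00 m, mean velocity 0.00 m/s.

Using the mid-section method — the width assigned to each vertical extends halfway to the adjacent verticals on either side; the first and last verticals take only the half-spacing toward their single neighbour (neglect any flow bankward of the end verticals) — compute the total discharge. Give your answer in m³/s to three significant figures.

2.27 m³/s

w_2 = (1.15 − 0.00)/2 = 0.575 m; q_2 = 0.59 × 0.61 × 0.575 = 0.2069 m³/s
w_3 = (2.17 − 0.31)/2 = 0.93 m; q_3 = 0.68 × 1.03 × 0.93 = 0.6514 m³/s
w_4 = (2.69 − 1.15)/2 = 0.77 m; q_4 = 0.83 × 1.33 × 0.77 = 0.8500 m³/s
w_5 = (3.79 − 2.17)/2 = 0.81 m; q_5 = 0.65 × 1.06 × 0.81 = 0.5581 m³/s
Stations 1, 6 contribute zero (depth or velocity is 0).
Q = Σ qᵢ = 2.266 m³/s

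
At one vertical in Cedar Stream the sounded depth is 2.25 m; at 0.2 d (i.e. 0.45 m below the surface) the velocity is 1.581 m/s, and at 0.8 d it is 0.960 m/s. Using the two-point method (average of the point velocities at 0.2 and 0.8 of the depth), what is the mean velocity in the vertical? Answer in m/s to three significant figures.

1.27 m/s

v̄ = (1.581 + 0.960) / 2 = 1.271 m/s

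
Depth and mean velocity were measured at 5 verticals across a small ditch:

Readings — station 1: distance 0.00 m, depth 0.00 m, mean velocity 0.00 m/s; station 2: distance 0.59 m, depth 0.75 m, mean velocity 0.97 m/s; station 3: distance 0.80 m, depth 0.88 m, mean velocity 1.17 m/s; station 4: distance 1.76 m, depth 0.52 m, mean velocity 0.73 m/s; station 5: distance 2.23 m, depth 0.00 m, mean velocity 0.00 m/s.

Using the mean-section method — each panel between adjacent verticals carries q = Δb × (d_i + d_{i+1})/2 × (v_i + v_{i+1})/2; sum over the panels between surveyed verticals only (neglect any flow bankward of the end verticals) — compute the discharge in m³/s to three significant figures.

Panel 1-2: Δb = 0.59 m, d̄ = (0.00+0.75)/2 = 0.375, v̄ = (0.00+0.97)/2 = 0.485 → q = 0.59×0.375×0.485 = 0.1073 m³/s
Panel 2-3: Δb = 0.21 m, d̄ = (0.75+0.88)/2 = 0.815, v̄ = (0.97+1.17)/2 = 1.07 → q = 0.21×0.815×1.07 = 0.1831 m³/s
Panel 3-4: Δb = 0.96 m, d̄ = (0.88+0.52)/2 = 0.7, v̄ = (1.17+0.73)/2 = 0.95 → q = 0.96×0.7×0.95 = 0.6384 m³/s
Panel 4-5: Δb = 0.47 m, d̄ = (0.52+0.00)/2 = 0.26, v̄ = (0.73+0.00)/2 = 0.365 → q = 0.47×0.26×0.365 = 0.04460 m³/s
Q = Σ q = 0.9734 m³/s

0.973 m³/s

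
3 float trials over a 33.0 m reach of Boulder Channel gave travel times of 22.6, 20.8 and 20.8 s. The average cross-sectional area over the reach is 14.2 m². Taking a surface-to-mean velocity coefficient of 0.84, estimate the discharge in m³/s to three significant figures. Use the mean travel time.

t̄ = (22.6 + 20.8 + 20.8) / 3 = 21.4 s
v_surface = L / t̄ = 33.0 / 21.4 = 1.542 m/s
v_mean = 0.84 × 1.542 = 1.295 m/s
Q = A × v_mean = 14.2 × 1.295 = 18.39 m³/s

18.4 m³/s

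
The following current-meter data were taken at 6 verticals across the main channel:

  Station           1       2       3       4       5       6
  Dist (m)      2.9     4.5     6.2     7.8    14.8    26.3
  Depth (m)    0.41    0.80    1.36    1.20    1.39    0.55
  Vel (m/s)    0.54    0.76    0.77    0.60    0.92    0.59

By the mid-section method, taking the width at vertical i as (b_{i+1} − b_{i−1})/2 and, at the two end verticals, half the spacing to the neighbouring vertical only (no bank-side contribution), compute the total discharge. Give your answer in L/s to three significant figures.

19700 L/s

w_1 = (4.5 − 2.9)/2 = 0.8 m; q_1 = 0.54 × 0.41 × 0.8 = 0.1771 m³/s
w_2 = (6.2 − 2.9)/2 = 1.65 m; q_2 = 0.76 × 0.80 × 1.65 = 1.003 m³/s
w_3 = (7.8 − 4.5)/2 = 1.65 m; q_3 = 0.77 × 1.36 × 1.65 = 1.728 m³/s
w_4 = (14.8 − 6.2)/2 = 4.3 m; q_4 = 0.60 × 1.20 × 4.3 = 3.096 m³/s
w_5 = (26.3 − 7.8)/2 = 9.25 m; q_5 = 0.92 × 1.39 × 9.25 = 11.83 m³/s
w_6 = (26.3 − 14.8)/2 = 5.75 m; q_6 = 0.59 × 0.55 × 5.75 = 1.866 m³/s
Q = Σ qᵢ = 19.70 m³/s
= 19.70 × 1000 = 19700 L/s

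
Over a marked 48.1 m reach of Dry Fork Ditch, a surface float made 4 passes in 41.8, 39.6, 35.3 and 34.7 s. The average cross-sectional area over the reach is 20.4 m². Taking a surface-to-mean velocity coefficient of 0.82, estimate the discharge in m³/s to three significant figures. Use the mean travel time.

t̄ = (41.8 + 39.6 + 35.3 + 34.7) / 4 = 37.85 s
v_surface = L / t̄ = 48.1 / 37.85 = 1.271 m/s
v_mean = 0.82 × 1.271 = 1.042 m/s
Q = A × v_mean = 20.4 × 1.042 = 21.26 m³/s

21.3 m³/s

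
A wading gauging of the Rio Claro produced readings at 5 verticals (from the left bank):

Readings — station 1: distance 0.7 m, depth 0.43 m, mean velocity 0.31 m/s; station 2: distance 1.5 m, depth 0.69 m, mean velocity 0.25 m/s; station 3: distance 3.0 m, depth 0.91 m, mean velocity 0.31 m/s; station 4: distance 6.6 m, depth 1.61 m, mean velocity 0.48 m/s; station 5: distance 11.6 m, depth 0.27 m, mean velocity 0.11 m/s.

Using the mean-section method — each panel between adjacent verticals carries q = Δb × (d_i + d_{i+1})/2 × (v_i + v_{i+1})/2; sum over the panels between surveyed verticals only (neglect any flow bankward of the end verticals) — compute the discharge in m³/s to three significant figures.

3.64 m³/s

Panel 1-2: Δb = 0.8 m, d̄ = (0.43+0.69)/2 = 0.56, v̄ = (0.31+0.25)/2 = 0.28 → q = 0.8×0.56×0.28 = 0.1254 m³/s
Panel 2-3: Δb = 1.5 m, d̄ = (0.69+0.91)/2 = 0.8, v̄ = (0.25+0.31)/2 = 0.28 → q = 1.5×0.8×0.28 = 0.3360 m³/s
Panel 3-4: Δb = 3.6 m, d̄ = (0.91+1.61)/2 = 1.26, v̄ = (0.31+0.48)/2 = 0.395 → q = 3.6×1.26×0.395 = 1.792 m³/s
Panel 4-5: Δb = 5 m, d̄ = (1.61+0.27)/2 = 0.94, v̄ = (0.48+0.11)/2 = 0.295 → q = 5×0.94×0.295 = 1.387 m³/s
Q = Σ q = 3.640 m³/s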